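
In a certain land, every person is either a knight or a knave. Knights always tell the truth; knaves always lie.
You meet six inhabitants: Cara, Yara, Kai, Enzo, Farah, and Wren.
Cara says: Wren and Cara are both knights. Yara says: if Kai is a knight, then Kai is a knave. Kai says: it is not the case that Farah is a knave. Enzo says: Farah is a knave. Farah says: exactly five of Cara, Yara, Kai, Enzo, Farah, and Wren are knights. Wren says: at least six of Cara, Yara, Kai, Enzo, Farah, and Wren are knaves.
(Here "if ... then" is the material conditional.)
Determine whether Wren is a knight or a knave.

Wren is a knave.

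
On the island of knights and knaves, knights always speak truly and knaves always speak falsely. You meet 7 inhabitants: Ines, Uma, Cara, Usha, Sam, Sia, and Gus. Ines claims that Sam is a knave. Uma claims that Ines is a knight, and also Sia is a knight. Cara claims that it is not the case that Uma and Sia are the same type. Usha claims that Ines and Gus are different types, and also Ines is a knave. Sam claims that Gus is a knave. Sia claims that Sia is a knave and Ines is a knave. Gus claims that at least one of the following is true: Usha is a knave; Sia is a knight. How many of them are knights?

The unique consistent assignment is Ines=knight, Uma=knave, Cara=knave, Usha=knave, Sam=knave, Sia=knave, Gus=knight.
That has 2 knights.

2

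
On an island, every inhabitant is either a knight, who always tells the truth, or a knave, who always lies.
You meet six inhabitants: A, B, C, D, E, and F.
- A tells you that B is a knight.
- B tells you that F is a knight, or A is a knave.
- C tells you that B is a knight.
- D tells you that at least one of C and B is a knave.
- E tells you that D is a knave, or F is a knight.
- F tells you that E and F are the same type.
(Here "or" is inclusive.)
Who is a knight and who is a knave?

A is a knight, B is a knight, C is a knight, D is a knave, E is a knight, and F is a knight.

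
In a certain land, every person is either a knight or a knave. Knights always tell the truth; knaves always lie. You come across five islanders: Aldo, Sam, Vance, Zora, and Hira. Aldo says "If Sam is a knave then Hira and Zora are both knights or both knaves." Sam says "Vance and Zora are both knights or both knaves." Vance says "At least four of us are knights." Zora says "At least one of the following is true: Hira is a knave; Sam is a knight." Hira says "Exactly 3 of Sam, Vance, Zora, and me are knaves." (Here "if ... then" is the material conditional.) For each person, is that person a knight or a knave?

Suppose Aldo is a knave. Then Aldo's statement "if Sam is a knave then Hira and Zora are both knights or both knaves" would have to be false. Checking the 16 ways to assign the others, none is consistent with every speaker.
(For instance, with Sam=knight, Vance=knight, Zora=knight, Hira=knave, Aldo's claim "if Sam is a knave then Hira and Zora are both knights or both knaves" comes out true where it would need to be false.)
So Aldo must be a knight, making "if Sam is a knave then Hira and Zora are both knights or both knaves" true. Taking Aldo=knight, Sam=knight, Vance=knight, Zora=knight, Hira=knave, each remaining statement checks out:
  Sam (knight): "Vance and Zora are both knights or both knaves" — true. ✓
  Vance (knight): "at least four of us are knights" — true. ✓
  Zora (knight): "at least one of the following is true: Hira is a knave; Sam is a knight" — true. ✓
  Hira (knave): "exactly 3 of Sam, Vance, Zora, and me are knaves" — false. ✓
This is the unique consistent assignment.

Aldo is a knight, Sam is a knight, Vance is a knight, Zora is a knight, and Hira is a knave.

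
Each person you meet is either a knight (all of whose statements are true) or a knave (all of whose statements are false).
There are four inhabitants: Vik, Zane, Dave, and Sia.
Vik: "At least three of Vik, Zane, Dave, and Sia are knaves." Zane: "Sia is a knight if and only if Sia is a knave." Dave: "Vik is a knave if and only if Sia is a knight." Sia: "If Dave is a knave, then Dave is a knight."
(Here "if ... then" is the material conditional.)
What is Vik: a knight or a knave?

Vik is a knave.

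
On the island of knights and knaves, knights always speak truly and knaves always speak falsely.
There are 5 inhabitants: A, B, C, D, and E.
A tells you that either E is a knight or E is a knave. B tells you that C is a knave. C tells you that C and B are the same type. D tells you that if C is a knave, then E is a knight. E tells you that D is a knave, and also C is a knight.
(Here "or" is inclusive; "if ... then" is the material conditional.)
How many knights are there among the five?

2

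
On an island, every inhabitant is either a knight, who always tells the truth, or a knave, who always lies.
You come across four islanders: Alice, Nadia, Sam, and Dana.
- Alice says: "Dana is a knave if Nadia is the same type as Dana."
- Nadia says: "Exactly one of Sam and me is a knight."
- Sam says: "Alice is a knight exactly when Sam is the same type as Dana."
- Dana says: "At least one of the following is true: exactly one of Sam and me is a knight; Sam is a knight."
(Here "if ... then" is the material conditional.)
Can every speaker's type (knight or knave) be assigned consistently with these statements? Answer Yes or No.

Yes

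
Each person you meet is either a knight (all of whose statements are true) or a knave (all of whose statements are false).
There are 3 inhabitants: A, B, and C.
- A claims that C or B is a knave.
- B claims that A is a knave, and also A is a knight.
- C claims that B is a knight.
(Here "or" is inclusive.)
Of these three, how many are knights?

The unique consistent assignment is A=knight, B=knave, C=knave.
That has 1 knight.

1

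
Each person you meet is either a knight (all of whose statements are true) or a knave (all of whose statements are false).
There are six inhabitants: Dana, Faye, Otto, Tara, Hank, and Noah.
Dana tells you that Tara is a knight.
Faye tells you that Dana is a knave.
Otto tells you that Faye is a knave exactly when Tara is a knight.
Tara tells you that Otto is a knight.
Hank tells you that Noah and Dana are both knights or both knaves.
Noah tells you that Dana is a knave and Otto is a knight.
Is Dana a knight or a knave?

Dana is a knight.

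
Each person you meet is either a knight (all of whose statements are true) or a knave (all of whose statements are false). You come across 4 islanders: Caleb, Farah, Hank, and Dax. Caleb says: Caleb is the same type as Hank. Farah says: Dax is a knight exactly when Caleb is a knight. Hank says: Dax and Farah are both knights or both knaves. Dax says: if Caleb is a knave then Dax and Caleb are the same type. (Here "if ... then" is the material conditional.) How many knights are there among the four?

4

The unique consistent assignment is Caleb=knight, Farah=knight, Hank=knight, Dax=knight.
That has 4 knights.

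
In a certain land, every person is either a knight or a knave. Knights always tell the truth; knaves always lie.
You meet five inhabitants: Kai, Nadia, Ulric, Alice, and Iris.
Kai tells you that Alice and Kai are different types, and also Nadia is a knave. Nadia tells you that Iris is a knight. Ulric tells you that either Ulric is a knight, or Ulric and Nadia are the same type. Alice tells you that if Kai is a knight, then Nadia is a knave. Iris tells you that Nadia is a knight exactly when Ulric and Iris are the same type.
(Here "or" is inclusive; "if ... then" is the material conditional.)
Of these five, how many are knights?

4

The unique consistent assignment is Kai=knave, Nadia=knight, Ulric=knight, Alice=knight, Iris=knight.
That has 4 knights.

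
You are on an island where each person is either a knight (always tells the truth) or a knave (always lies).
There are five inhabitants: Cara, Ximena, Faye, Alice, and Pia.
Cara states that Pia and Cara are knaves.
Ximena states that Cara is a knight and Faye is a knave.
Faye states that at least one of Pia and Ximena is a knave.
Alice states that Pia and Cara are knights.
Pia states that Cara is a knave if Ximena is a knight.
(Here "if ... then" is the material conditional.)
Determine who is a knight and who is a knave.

Suppose Cara is a knight. Then Cara's statement "Pia and Cara are knaves" would have to be true. Checking the 16 ways to assign the others, none is consistent with every speaker.
(For instance, with Ximena=knave, Faye=knight, Alice=knave, Pia=knight, Cara's claim "Pia and Cara are knaves" comes out false where it would need to be true.)
So Cara must be a knave, making "Pia and Cara are knaves" false. Taking Cara=knave, Ximena=knave, Faye=knight, Alice=knave, Pia=knight, each remaining statement checks out:
  Ximena (knave): "Cara is a knight and Faye is a knave" — false. ✓
  Faye (knight): "at least one of Pia and Ximena is a knave" — true. ✓
  Alice (knave): "Pia and Cara are knights" — false. ✓
  Pia (knight): "Cara is a knave if Ximena is a knight" — true. ✓
This is the unique consistent assignment.

Cara is a knave, Ximena is a knave, Faye is a knight, Alice is a knave, and Pia is a knight.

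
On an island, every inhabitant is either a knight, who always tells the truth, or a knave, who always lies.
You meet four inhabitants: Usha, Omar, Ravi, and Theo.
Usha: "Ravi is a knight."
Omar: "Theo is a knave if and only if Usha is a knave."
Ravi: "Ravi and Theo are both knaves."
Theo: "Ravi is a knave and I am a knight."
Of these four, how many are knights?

1

The unique consistent assignment is Usha=knave, Omar=knave, Ravi=knave, Theo=knight.
That has 1 knight.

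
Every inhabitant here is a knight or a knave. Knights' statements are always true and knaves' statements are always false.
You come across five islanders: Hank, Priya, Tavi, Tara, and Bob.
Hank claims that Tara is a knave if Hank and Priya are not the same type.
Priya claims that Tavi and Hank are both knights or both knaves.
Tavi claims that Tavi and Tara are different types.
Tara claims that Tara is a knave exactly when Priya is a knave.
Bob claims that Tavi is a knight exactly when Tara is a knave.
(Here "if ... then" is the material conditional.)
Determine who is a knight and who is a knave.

Hank is a knight, Priya is a knight, Tavi is a knight, Tara is a knave, and Bob is a knight.

Hank is a knight, and the claim "Tara is a knave if Hank and Priya are not the same type" is indeed True.
Priya is a knight, so "Tavi and Hank are both knights or both knaves" must be True — and it is.
As a knight, Tavi's statement "Tavi and Tara are different types" should be True; it is.
Tara is a knave, and the claim "Tara is a knave exactly when Priya is a knave" is indeed false.
Bob (knight): "Tavi is a knight exactly when Tara is a knave" — True. ✓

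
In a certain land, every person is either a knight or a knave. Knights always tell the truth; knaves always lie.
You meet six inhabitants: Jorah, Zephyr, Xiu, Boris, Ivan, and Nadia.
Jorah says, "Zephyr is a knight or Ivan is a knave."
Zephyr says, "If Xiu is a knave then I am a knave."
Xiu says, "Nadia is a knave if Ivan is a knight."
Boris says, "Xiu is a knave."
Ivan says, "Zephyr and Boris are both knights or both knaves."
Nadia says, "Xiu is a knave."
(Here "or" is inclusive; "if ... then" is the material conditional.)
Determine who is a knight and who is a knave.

Knights: Jorah, Zephyr, and Xiu. Knaves: Boris, Ivan, and Nadia.

As a knight, Jorah's statement "Zephyr is a knight or Ivan is a knave" should be True; it is.
Zephyr is a knight; "if Xiu is a knave then I am a knave" is True, as required.
Xiu is a knight; "Nadia is a knave if Ivan is a knight" is True, as required.
As a knave, Boris's statement "Xiu is a knave" should be false; it is.
Ivan is a knave, and the claim "Zephyr and Boris are both knights or both knaves" is indeed false.
Nadia (knave): "Xiu is a knave" — false. ✓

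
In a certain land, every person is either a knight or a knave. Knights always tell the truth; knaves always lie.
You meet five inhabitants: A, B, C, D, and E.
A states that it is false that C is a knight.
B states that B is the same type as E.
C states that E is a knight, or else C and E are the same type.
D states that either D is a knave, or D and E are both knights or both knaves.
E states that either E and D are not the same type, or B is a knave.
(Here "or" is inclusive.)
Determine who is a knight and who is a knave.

Knights: C, D, and E. Knaves: A and B.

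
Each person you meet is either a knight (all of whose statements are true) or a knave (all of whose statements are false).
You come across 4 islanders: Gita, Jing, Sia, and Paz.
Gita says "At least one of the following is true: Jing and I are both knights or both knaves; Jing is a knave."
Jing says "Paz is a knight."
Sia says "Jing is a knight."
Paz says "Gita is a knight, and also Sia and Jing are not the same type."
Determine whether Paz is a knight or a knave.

Paz is a knave.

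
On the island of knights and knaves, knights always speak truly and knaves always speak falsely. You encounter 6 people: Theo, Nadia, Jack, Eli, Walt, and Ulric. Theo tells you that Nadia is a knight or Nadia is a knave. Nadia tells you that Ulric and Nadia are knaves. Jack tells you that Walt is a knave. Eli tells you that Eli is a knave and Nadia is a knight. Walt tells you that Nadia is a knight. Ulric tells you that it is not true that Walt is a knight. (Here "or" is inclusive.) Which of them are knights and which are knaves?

Theo (knight): "Nadia is a knight or Nadia is a knave" — True. ✓
Nadia is a knave; "Ulric and Nadia are knaves" is False, as required.
Jack is a knight, so "Walt is a knave" must be True — and it is.
Eli is a knave; "Eli is a knave and Nadia is a knight" is False, as required.
Walt is a knave; "Nadia is a knight" is False, as required.
Ulric is a knight, so "it is not true that Walt is a knight" must be True — and it is.

Theo is a knight, Nadia is a knave, Jack is a knight, Eli is a knave, Walt is a knave, and Ulric is a knight.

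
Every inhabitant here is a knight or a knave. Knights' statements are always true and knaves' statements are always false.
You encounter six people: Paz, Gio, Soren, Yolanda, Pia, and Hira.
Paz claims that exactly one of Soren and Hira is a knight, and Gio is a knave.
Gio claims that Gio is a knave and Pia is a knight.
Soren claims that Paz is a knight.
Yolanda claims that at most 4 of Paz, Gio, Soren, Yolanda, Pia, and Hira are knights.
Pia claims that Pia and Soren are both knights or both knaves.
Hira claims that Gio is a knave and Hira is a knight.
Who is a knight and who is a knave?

Paz is a knight, Gio is a knave, Soren is a knight, Yolanda is a knight, Pia is a knave, and Hira is a knave.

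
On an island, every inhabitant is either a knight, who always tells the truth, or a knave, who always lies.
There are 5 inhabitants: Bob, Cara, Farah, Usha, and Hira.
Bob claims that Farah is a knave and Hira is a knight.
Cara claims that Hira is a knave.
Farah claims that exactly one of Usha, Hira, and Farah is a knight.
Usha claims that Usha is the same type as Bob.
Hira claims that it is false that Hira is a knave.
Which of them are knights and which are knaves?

Bob is a knight, Cara is a knave, Farah is a knave, Usha is a knight, and Hira is a knight.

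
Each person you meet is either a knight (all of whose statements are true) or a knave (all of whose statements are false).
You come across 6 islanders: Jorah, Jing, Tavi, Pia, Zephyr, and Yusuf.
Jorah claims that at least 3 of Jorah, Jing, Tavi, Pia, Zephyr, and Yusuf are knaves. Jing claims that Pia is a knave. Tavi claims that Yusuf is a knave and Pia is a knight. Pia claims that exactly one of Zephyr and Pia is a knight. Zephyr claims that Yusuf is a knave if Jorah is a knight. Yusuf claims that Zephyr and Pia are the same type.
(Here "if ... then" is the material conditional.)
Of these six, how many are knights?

3

The unique consistent assignment is Jorah=knight, Jing=knight, Tavi=knave, Pia=knave, Zephyr=knave, Yusuf=knight.
That has 3 knights.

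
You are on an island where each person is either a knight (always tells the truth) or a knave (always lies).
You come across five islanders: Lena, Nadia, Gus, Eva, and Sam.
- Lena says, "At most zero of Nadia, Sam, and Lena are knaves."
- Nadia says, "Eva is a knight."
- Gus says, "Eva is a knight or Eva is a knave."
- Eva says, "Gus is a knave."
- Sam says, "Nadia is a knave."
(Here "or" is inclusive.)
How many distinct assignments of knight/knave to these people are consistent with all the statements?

Consistent assignments:
  Lena=knave, Nadia=knave, Gus=knight, Eva=knave, Sam=knight

1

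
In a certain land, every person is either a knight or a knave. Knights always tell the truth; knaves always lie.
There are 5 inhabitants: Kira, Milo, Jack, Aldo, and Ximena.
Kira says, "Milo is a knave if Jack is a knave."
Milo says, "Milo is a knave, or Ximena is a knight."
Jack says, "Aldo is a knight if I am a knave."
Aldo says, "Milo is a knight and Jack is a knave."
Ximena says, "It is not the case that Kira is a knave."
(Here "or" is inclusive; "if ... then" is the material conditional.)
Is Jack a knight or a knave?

Jack is a knight.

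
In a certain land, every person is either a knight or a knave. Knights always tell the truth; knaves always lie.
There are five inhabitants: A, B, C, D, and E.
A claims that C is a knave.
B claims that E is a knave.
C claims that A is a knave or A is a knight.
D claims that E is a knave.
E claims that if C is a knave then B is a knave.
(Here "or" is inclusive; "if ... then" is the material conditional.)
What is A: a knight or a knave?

Consistent assignments: {A=knave, B=knave, C=knight, D=knave, E=knight}
In every consistent assignment, A is a knave.

A is a knave.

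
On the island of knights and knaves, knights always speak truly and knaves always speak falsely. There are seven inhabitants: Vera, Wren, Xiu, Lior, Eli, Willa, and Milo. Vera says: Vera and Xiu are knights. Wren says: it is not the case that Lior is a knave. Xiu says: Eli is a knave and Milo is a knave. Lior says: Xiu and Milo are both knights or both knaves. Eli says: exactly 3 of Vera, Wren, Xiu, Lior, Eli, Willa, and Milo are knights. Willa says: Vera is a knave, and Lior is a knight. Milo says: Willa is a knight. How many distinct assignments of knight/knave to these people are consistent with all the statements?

2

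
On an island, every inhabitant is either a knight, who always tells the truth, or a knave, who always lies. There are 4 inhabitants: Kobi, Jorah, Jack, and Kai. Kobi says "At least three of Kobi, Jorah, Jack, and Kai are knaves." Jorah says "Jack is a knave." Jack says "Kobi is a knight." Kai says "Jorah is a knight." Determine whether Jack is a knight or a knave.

Jack is a knave.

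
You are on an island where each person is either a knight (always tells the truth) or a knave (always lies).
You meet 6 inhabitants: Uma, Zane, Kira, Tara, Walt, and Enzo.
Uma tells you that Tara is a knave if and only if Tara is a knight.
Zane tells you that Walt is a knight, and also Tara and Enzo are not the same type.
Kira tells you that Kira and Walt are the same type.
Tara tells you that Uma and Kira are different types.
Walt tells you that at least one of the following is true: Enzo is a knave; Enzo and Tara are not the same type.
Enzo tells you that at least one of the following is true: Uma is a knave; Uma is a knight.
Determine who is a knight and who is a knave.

Since Uma is a knave, "Tara is a knave if and only if Tara is a knight" needs to be False, which holds.
Zane (knight): "Walt is a knight, and also Tara and Enzo are not the same type" — True. ✓
Kira (knave): "Kira and Walt are the same type" — False. ✓
Tara (knave): "Uma and Kira are different types" — False. ✓
As a knight, Walt's statement "at least one of the following is true: Enzo is a knave; Enzo and Tara are not the same type" should be True; it is.
As a knight, Enzo's statement "at least one of the following is true: Uma is a knave; Uma is a knight" should be True; it is.

Uma is a knave, Zane is a knight, Kira is a knave, Tara is a knave, Walt is a knight, and Enzo is a knight.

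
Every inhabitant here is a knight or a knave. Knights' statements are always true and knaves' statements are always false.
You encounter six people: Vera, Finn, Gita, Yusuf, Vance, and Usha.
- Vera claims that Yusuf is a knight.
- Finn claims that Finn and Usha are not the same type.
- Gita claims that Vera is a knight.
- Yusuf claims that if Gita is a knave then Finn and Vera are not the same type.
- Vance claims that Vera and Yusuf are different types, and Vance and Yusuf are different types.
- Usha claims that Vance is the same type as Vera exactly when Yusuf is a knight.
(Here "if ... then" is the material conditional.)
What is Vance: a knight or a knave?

Vance is a knave.

Consistent assignments: {Vera=knight, Finn=knight, Gita=knight, Yusuf=knight, Vance=knave, Usha=knave}; {Vera=knight, Finn=knave, Gita=knight, Yusuf=knight, Vance=knave, Usha=knave}; {Vera=knave, Finn=knave, Gita=knave, Yusuf=knave, Vance=knave, Usha=knave}
In every consistent assignment, Vance is a knave.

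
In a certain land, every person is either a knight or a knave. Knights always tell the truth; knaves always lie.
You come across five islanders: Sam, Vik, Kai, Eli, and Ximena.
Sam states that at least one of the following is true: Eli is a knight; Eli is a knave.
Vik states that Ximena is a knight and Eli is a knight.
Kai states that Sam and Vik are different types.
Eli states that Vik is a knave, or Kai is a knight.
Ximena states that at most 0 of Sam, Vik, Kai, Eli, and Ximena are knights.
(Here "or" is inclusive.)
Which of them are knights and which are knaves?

Sam is a knight; "at least one of the following is true: Eli is a knight; Eli is a knave" is true, as required.
Vik is a knave, so "Ximena is a knight and Eli is a knight" must be False — and it is.
Kai is a knight, and the claim "Sam and Vik are different types" is indeed true.
Eli is a knight; "Vik is a knave, or Kai is a knight" is true, as required.
As a knave, Ximena's statement "at most 0 of Sam, Vik, Kai, Eli, and Ximena are knights" should be False; it is.

Sam is a knight, Vik is a knave, Kai is a knight, Eli is a knight, and Ximena is a knave.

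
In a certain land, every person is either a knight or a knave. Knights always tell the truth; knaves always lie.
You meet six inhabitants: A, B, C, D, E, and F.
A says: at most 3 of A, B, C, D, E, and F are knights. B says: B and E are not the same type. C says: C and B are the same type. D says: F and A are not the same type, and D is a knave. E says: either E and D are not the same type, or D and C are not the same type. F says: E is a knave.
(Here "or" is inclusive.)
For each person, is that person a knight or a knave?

Knights: A, B, and F. Knaves: C, D, and E.

A is a knight, so "at most 3 of A, B, C, D, E, and F are knights" must be true — and it is.
B is a knight; "B and E are not the same type" is true, as required.
C is a knave, and the claim "C and B are the same type" is indeed false.
D is a knave, so "F and A are not the same type, and D is a knave" must be false — and it is.
E is a knave, and the claim "either E and D are not the same type, or D and C are not the same type" is indeed false.
F is a knight; "E is a knave" is true, as required.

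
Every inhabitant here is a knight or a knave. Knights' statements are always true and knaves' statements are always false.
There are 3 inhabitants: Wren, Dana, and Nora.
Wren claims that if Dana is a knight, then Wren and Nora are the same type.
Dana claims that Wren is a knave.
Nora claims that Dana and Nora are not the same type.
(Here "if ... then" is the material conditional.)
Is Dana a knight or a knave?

Dana is a knave.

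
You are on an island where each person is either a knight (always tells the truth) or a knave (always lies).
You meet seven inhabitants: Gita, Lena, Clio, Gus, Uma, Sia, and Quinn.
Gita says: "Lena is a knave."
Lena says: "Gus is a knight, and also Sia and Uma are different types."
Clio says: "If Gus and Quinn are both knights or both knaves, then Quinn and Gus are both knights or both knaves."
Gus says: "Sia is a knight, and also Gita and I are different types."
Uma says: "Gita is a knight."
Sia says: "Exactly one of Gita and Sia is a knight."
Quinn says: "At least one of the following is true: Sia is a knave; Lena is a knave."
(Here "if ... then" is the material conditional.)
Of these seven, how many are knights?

4

The unique consistent assignment is Gita=knave, Lena=knight, Clio=knight, Gus=knight, Uma=knave, Sia=knight, Quinn=knave.
That has 4 knights.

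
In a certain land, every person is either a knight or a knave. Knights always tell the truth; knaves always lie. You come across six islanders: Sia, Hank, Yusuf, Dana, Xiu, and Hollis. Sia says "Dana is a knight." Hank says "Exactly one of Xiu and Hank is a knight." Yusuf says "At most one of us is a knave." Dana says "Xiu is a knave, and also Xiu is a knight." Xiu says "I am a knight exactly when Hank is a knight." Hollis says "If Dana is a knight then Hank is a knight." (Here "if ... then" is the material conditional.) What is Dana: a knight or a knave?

Dana is a knave.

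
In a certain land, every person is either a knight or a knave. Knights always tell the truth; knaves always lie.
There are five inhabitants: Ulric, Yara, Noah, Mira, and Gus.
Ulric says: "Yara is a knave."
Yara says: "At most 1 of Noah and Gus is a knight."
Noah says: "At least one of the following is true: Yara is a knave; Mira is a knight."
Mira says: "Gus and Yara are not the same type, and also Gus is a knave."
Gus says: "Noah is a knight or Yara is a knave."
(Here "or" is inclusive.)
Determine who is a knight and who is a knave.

Knights: Ulric, Noah, and Gus. Knaves: Yara and Mira.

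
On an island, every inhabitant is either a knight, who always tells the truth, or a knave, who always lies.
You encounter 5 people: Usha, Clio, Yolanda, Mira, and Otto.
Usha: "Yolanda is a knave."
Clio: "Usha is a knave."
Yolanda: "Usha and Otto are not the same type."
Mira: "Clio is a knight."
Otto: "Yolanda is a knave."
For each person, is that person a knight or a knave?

Usha is a knight, Clio is a knave, Yolanda is a knave, Mira is a knave, and Otto is a knight.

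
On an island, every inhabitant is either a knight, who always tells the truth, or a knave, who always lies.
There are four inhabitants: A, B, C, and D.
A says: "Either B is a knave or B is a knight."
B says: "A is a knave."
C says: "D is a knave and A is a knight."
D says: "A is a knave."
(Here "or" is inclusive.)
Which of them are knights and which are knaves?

Since A is a knight, "either B is a knave or B is a knight" needs to be True, which holds.
Since B is a knave, "A is a knave" needs to be false, which holds.
Since C is a knight, "D is a knave and A is a knight" needs to be True, which holds.
Since D is a knave, "A is a knave" needs to be false, which holds.

A is a knight, B is a knave, C is a knight, and D is a knave.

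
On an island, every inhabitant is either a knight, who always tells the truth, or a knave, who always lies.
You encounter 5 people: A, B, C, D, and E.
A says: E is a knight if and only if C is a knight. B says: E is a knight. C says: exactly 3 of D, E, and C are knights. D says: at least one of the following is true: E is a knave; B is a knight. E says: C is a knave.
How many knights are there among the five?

3

The unique consistent assignment is A=knave, B=knight, C=knave, D=knight, E=knight.
That has 3 knights.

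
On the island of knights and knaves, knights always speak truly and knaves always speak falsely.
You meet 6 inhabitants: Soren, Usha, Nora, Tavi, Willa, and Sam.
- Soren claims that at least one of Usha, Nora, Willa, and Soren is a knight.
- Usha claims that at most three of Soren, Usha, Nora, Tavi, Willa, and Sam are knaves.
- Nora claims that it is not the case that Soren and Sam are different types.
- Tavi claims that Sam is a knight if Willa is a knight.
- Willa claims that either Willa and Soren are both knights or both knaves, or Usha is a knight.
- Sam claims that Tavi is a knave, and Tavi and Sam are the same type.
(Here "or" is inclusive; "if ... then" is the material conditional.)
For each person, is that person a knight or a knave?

Soren is a knight, Usha is a knave, Nora is a knave, Tavi is a knight, Willa is a knave, and Sam is a knave.

Soren is a knight, and the claim "at least one of Usha, Nora, Willa, and Soren is a knight" is indeed True.
Usha is a knave, and the claim "at most three of Soren, Usha, Nora, Tavi, Willa, and Sam are knaves" is indeed false.
Nora is a knave, so "it is not the case that Soren and Sam are different types" must be false — and it is.
As a knight, Tavi's statement "Sam is a knight if Willa is a knight" should be True; it is.
As a knave, Willa's statement "either Willa and Soren are both knights or both knaves, or Usha is a knight" should be false; it is.
Sam is a knave, so "Tavi is a knave, and Tavi and Sam are the same type" must be false — and it is.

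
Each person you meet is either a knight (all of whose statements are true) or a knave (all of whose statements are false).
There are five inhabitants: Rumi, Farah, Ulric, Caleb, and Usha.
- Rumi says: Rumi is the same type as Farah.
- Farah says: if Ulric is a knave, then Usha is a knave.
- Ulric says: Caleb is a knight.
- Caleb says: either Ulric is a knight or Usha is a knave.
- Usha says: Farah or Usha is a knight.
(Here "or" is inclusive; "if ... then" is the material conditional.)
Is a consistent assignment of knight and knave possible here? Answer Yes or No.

Yes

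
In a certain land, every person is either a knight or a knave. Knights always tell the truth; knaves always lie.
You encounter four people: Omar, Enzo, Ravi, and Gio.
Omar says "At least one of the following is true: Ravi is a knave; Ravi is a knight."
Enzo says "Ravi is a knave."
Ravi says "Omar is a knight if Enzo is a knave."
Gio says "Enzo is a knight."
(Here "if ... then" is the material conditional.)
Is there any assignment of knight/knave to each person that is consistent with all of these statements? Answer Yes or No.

Yes

One consistent assignment: Omar=knight, Enzo=knave, Ravi=knight, Gio=knave.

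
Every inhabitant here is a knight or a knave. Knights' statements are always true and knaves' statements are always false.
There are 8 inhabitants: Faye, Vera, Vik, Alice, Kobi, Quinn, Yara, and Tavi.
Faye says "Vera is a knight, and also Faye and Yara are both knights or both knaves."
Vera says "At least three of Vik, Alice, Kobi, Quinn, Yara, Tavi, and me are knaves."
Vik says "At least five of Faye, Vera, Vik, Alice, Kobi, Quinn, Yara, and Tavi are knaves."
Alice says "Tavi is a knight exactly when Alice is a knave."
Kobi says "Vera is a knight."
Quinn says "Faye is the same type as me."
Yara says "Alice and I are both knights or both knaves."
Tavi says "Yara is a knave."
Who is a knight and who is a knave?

Faye (knight): "Vera is a knight, and also Faye and Yara are both knights or both knaves" — true. ✓
Vera (knight): "at least three of Vik, Alice, Kobi, Quinn, Yara, Tavi, and me are knaves" — true. ✓
As a knave, Vik's statement "at least five of Faye, Vera, Vik, Alice, Kobi, Quinn, Yara, and Tavi are knaves" should be false; it is.
Alice is a knight, so "Tavi is a knight exactly when Alice is a knave" must be true — and it is.
Kobi (knight): "Vera is a knight" — true. ✓
Quinn (knave): "Faye is the same type as me" — false. ✓
Since Yara is a knight, "Alice and I are both knights or both knaves" needs to be true, which holds.
Tavi is a knave, so "Yara is a knave" must be false — and it is.

Knights: Faye, Vera, Alice, Kobi, and Yara. Knaves: Vik, Quinn, and Tavi.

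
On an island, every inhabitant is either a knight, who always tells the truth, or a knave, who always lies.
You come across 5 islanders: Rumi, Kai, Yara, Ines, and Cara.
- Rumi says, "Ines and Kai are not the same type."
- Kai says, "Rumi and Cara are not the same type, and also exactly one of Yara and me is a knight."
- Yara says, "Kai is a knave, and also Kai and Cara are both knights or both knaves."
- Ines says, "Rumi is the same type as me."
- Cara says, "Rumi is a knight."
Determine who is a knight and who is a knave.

Rumi is a knight, Kai is a knave, Yara is a knave, Ines is a knight, and Cara is a knight.

Suppose Rumi is a knave. Then Rumi's statement "Ines and Kai are not the same type" would have to be false. Checking the 16 ways to assign the others, none is consistent with every speaker.
(For instance, with Kai=knave, Yara=knave, Ines=knight, Cara=knight, Rumi's claim "Ines and Kai are not the same type" comes out true where it would need to be false.)
So Rumi must be a knight, making "Ines and Kai are not the same type" true. Taking Rumi=knight, Kai=knave, Yara=knave, Ines=knight, Cara=knight, each remaining statement checks out:
  Kai (knave): "Rumi and Cara are not the same type, and also exactly one of Yara and me is a knight" — false. ✓
  Yara (knave): "Kai is a knave, and also Kai and Cara are both knights or both knaves" — false. ✓
  Ines (knight): "Rumi is the same type as me" — true. ✓
  Cara (knight): "Rumi is a knight" — true. ✓
This is the unique consistent assignment.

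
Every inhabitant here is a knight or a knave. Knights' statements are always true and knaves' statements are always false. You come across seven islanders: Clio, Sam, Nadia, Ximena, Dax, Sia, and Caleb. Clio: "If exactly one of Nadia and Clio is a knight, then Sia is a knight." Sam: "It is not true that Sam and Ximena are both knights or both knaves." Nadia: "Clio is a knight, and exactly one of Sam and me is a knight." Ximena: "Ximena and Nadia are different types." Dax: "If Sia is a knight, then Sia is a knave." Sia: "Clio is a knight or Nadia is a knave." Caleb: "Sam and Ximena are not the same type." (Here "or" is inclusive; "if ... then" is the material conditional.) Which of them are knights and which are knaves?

Clio (knight): "if exactly one of Nadia and Clio is a knight, then Sia is a knight" — True. ✓
Sam (knave): "it is not true that Sam and Ximena are both knights or both knaves" — false. ✓
Since Nadia is a knave, "Clio is a knight, and exactly one of Sam and me is a knight" needs to be false, which holds.
Ximena is a knave, so "Ximena and Nadia are different types" must be false — and it is.
Dax (knave): "if Sia is a knight, then Sia is a knave" — false. ✓
Sia (knight): "Clio is a knight or Nadia is a knave" — True. ✓
Caleb (knave): "Sam and Ximena are not the same type" — false. ✓

Clio is a knight, Sam is a knave, Nadia is a knave, Ximena is a knave, Dax is a knave, Sia is a knight, and Caleb is a knave.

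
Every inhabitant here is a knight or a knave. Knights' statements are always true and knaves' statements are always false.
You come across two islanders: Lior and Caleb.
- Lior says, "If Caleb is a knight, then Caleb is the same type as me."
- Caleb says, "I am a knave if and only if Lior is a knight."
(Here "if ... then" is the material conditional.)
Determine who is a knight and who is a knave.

Lior is a knave and Caleb is a knight.

As a knave, Lior's statement "if Caleb is a knight, then Caleb is the same type as me" should be False; it is.
Caleb (knight): "I am a knave if and only if Lior is a knight" — true. ✓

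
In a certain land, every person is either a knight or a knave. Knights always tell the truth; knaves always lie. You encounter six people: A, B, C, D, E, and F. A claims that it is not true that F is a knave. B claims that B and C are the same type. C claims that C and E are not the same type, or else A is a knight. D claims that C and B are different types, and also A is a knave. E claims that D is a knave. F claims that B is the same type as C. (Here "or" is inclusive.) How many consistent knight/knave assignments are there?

2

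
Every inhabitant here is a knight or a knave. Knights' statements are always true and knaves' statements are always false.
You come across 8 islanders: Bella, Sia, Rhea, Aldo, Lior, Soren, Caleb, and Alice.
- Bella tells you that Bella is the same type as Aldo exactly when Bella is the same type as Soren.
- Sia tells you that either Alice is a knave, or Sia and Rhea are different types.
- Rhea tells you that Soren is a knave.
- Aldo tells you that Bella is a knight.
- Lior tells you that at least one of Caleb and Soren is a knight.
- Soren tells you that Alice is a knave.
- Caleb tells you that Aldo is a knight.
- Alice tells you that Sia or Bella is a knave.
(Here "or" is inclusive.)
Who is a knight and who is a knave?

Knights: Bella, Sia, Aldo, Lior, Soren, and Caleb. Knaves: Rhea and Alice.

Bella is a knight, and the claim "Bella is the same type as Aldo exactly when Bella is the same type as Soren" is indeed True.
As a knight, Sia's statement "either Alice is a knave, or Sia and Rhea are different types" should be True; it is.
As a knave, Rhea's statement "Soren is a knave" should be False; it is.
Aldo (knight): "Bella is a knight" — True. ✓
Lior (knight): "at least one of Caleb and Soren is a knight" — True. ✓
As a knight, Soren's statement "Alice is a knave" should be True; it is.
Caleb is a knight, so "Aldo is a knight" must be True — and it is.
Since Alice is a knave, "Sia or Bella is a knave" needs to be False, which holds.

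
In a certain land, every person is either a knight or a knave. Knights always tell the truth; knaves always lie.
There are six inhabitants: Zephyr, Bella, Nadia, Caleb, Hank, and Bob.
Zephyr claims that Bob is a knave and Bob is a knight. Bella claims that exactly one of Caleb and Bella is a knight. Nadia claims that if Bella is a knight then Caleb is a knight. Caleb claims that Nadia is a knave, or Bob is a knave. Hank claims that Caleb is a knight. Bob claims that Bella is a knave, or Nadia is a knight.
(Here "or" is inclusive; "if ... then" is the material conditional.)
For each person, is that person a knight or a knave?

Zephyr is a knave, Bella is a knave, Nadia is a knight, Caleb is a knave, Hank is a knave, and Bob is a knight.

Zephyr is a knave, so "Bob is a knave and Bob is a knight" must be False — and it is.
As a knave, Bella's statement "exactly one of Caleb and Bella is a knight" should be False; it is.
Since Nadia is a knight, "if Bella is a knight then Caleb is a knight" needs to be true, which holds.
Caleb (knave): "Nadia is a knave, or Bob is a knave" — False. ✓
Since Hank is a knave, "Caleb is a knight" needs to be False, which holds.
Since Bob is a knight, "Bella is a knave, or Nadia is a knight" needs to be true, which holds.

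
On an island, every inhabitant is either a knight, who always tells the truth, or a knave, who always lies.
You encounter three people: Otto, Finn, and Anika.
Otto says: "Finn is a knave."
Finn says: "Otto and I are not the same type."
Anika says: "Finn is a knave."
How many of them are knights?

The unique consistent assignment is Otto=knave, Finn=knight, Anika=knave.
That has 1 knight.

1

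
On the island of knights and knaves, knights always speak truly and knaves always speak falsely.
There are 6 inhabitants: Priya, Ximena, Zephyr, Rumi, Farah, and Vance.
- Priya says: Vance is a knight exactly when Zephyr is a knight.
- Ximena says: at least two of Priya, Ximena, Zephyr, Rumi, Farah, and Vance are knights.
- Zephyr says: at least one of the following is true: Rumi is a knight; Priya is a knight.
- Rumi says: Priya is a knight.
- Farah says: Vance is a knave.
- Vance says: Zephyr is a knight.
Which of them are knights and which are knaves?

Priya is a knight, Ximena is a knight, Zephyr is a knight, Rumi is a knight, Farah is a knave, and Vance is a knight.

Priya (knight): "Vance is a knight exactly when Zephyr is a knight" — true. ✓
Ximena (knight): "at least two of Priya, Ximena, Zephyr, Rumi, Farah, and Vance are knights" — true. ✓
Zephyr is a knight, so "at least one of the following is true: Rumi is a knight; Priya is a knight" must be true — and it is.
Rumi is a knight; "Priya is a knight" is true, as required.
Since Farah is a knave, "Vance is a knave" needs to be False, which holds.
Since Vance is a knight, "Zephyr is a knight" needs to be true, which holds.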